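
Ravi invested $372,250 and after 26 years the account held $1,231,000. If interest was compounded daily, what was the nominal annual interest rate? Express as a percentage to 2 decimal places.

4.60%

The 9490-period growth factor is 1,231,000/372,250 = 3.30692.
r/365 = 3.30692^(1/9490) − 1 ≈ 0.000126037, so r ≈ 365·0.000126037 = 4.60035%.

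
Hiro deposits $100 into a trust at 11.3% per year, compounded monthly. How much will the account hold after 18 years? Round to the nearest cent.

$757.22

Growth factor = (1 + 0.113/12)^216 ≈ 7.57219472.
A ≈ 100 × 7.57219472 ≈ 757.2195.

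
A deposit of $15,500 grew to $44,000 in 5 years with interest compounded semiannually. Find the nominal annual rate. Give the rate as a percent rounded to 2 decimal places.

21.99%

(1 + r/2)^10 = 44,000/15,500 = 2.83871.
1 + r/2 = 2.83871^(1/10) ≈ 1.109972, so r/2 ≈ 0.109972.
r ≈ 2·0.109972 = 21.99444%.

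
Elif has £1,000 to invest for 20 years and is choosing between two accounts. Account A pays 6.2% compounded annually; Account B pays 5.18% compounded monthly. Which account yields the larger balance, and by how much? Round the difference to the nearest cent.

A: (1 + 0.062)^20 ≈ 3.330353506, so 1,000 × 3.330353506 ≈ 3,330.3535.
B: (1 + 0.0518/12)^240 ≈ 2.811646854, so 1,000 × 2.811646854 ≈ 2,811.6469.
Difference ≈ 518.7067 in favor of A.

Account A, by £518.71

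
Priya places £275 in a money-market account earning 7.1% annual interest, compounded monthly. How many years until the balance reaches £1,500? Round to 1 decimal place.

We need (1 + 0.00591667)^(12t) = 5.4545, so 12t = ln 5.4545 / ln 1.005917 ≈ 287.5712.
t ≈ 287.5712/12 = 23.9643 years.

24.0 years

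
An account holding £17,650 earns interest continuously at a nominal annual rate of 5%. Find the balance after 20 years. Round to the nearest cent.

£47,977.67

A = P·e^(rt) = 17,650·e^(0.05·20) = 17,650·e^1.
e^1 ≈ 2.7182818285, so A ≈ 47,977.6743.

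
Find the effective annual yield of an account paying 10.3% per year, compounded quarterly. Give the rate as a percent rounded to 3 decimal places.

One year is 4 periods at 0.02575 each: (1 + 0.02575)^4 ≈ 1.107047.
EAR = 1.107047 − 1 ≈ 10.70471%.

10.705%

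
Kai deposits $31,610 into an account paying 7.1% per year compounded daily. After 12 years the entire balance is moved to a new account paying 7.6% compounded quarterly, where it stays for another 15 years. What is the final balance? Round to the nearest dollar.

$229,223

After 12 years at 7.1%: 31,610 × 2.34413659654 ≈ 74,098.1578.
Then 15 years at 7.6%: 74,098.1578 × 3.09350655342 ≈ 229,223.1368.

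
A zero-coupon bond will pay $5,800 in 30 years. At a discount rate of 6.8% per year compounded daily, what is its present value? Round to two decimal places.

$754.31

Growth factor = (1 + 0.068/365)^10950 ≈ 7.689148093.
P = 5,800/7.689148093 ≈ 754.3098.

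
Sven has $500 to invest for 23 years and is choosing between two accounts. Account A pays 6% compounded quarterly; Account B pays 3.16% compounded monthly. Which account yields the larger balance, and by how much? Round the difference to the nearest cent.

Account A, by $933.95

A: (1 + 0.015)^92 ≈ 3.934376224, so 500 × 3.934376224 ≈ 1,967.1881.
B: (1 + 0.0316/12)^276 ≈ 2.066475963, so 500 × 2.066475963 ≈ 1,033.2380.
Difference ≈ 933.9501 in favor of A.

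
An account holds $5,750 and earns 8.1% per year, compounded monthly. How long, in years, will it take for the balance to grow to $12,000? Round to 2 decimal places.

We need (1 + 0.00675)^(12t) = 2.087, so 12t = ln 2.087 / ln 1.00675 ≈ 109.3610.
t ≈ 109.3610/12 = 9.1134 years.

9.11 years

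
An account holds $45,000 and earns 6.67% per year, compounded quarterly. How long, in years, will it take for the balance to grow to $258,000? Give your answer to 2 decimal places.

26.40 years

(1 + 0.016675)^(4t) = 258,000/45,000 = 5.7333.
4t·ln(1 + 0.016675) = ln(5.7333); 4t = 1.7463/0.0165375 ≈ 105.5962.
t ≈ 26.3991 years.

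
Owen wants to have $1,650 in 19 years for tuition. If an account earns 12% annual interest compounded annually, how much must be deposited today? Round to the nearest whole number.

Annual rate = 12% = 0.12; 19 periods.
P = 1,650/(1 + 0.12)^19 ≈ 1,650/8.61276169 ≈ 191.5762.

$192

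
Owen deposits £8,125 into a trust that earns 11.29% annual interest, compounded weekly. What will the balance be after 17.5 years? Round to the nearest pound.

£58,472

Periodic rate = 11.29%/52 = 0.00217115; periods = 52·17.5 = 910.
A = 8,125·(1 + 0.1129/52)^910 ≈ 8,125·7.1965969672 ≈ 58,472.3504.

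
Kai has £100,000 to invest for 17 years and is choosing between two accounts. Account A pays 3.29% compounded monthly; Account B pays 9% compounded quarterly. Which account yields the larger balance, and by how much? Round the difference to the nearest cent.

Account B, by £279,241.03

Account A growth factor: (1 + 0.0329/12)^204 ≈ 1.74810910339; balance ≈ 174,810.9103.
Account B growth factor: (1 + 0.0225)^68 ≈ 4.54051938534; balance ≈ 454,051.9385.
Account B is larger by 279,241.0282.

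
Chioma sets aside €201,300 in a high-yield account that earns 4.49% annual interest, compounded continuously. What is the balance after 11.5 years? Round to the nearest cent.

A = P·e^(rt) = 201,300·e^(0.0449·11.5) = 201,300·e^0.51635.
e^0.51635 ≈ 1.67589943956, so A ≈ 337,358.5572.

€337,358.56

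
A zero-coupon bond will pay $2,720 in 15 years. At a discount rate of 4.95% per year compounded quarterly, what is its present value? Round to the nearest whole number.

$1,300

Growth factor = (1 + 0.012375)^60 ≈ 2.091629307.
P = 2,720/2.091629307 ≈ 1,300.4216.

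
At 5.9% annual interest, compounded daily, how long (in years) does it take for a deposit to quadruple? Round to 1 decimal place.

(1 + 0.000161644)^(365t) = 4.
365t = ln 4 / ln(1 + 0.000161644) ≈ 1.3863/0.000161631 ≈ 8576.9210.
t ≈ 23.4984.

23.5 years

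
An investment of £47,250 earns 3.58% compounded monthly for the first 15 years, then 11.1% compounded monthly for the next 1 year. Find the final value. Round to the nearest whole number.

£90,210

Phase 1: 47,250·(1 + 0.0358/12)^180 ≈ 80,773.8455.
Phase 2: 80,773.8455·(1 + 0.00925)^12 ≈ 90,210.2437.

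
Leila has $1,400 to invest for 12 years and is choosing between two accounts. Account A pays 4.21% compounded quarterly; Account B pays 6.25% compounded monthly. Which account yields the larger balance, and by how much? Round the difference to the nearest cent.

A: (1 + 0.010525)^48 ≈ 1.652947228, so 1,400 × 1.652947228 ≈ 2,314.1261.
B: (1 + 0.0625/12)^144 ≈ 2.112883559, so 1,400 × 2.112883559 ≈ 2,958.0370.
Difference ≈ 643.9109 in favor of B.

Account B, by $643.91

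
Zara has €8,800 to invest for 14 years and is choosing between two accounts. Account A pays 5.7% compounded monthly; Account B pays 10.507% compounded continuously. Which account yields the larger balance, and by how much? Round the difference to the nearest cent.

Account B, by €18,802.06

A: (1 + 0.00475)^168 ≈ 2.2169020101, so 8,800 × 2.2169020101 ≈ 19,508.7377.
B: e^(0.10507·14) = e^1.47098 ≈ 4.3534994807, so 8,800 × 4.3534994807 ≈ 38,310.7954.
Difference ≈ 18,802.0577 in favor of B.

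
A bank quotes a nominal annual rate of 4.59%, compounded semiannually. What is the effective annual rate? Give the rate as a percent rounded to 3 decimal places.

4.643%

EAR = (1 + 4.59%/2)^2 − 1 = (1 + 0.02295)^2 − 1.
(1 + 0.02295)^2 ≈ 1.046427, so EAR ≈ 4.64267%.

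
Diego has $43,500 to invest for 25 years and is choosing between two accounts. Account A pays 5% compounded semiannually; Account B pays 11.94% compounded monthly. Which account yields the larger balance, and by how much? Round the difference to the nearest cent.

Account A growth factor: (1 + 0.025)^50 ≈ 3.4371087197; balance ≈ 149,514.2293.
Account B growth factor: (1 + 0.00995)^300 ≈ 19.4967425555; balance ≈ 848,108.3012.
Account B is larger by 698,594.0719.

Account B, by $698,594.07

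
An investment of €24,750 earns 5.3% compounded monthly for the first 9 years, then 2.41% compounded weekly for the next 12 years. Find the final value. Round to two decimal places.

After 9 years at 5.3%: 24,750 × 1.6095420803 ≈ 39,836.1665.
Then 12 years at 2.41%: 39,836.1665 × 1.3352693131 ≈ 53,192.0107.

€53,192.01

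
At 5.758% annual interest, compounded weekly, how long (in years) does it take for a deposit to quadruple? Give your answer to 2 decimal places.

(1 + 0.00110731)^(52t) = 4.
52t = ln 4 / ln(1 + 0.00110731) ≈ 1.3863/0.0011067 ≈ 1252.6435.
t ≈ 24.0893.

24.09 years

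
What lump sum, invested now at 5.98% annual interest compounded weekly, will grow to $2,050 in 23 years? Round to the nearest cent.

Growth factor = (1 + 0.00115)^1196 ≈ 3.953533559.
P = 2,050/3.953533559 ≈ 518.5235.

$518.52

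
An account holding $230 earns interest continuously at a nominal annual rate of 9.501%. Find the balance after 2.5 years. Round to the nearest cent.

A = P·e^(rt) = 230·e^(0.09501·2.5) = 230·e^0.237525.
e^0.237525 ≈ 1.2681067, so A ≈ 291.6645.

$291.66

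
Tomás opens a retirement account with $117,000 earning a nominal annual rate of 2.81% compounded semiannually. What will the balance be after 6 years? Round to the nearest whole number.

Growth factor = (1 + 0.01405)^12 ≈ 1.18225846597.
A ≈ 117,000 × 1.18225846597 ≈ 138,324.2405.

$138,324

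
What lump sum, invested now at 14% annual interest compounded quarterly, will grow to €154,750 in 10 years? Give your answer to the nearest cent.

Periodic rate = 14%/4 = 0.035; 40 periods.
P = 154,750/(1 + 0.035)^40 ≈ 154,750/3.95925972117 ≈ 39,085.5895.

€39,085.59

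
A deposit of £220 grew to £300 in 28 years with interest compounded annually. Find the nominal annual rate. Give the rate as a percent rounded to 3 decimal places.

1.114%

The 28-period growth factor is 300/220 = 1.36364.
r = 1.36364^(1/28) − 1 ≈ 0.0111385, i.e. 1.11385%.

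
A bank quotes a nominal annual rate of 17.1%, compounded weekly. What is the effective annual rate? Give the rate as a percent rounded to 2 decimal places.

18.62%

EAR = (1 + 17.1%/52)^52 − 1 = (1 + 0.00328846)^52 − 1.
(1 + 0.00328846)^52 ≈ 1.186158, so EAR ≈ 18.61579%.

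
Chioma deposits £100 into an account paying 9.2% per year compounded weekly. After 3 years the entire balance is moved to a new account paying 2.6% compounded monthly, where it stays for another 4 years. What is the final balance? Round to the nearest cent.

After 3 years at 9.2%: 100 × 1.31752652 ≈ 131.7527.
Then 4 years at 2.6%: 131.7527 × 1.10947563 ≈ 146.1764.

£146.18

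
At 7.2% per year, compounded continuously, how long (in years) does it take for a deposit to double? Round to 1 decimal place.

9.6 years

e^(0.072t) = 2, so 0.072t = ln 2 ≈ 0.69315.
t ≈ 0.69315/0.072 ≈ 9.6270.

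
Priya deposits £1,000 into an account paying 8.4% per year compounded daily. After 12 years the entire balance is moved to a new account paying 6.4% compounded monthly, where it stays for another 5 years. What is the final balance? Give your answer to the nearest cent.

After 12 years at 8.4%: 1,000 × 2.739797544 ≈ 2,739.7975.
Then 5 years at 6.4%: 2,739.7975 × 1.375957275 ≈ 3,769.8444.

£3,769.84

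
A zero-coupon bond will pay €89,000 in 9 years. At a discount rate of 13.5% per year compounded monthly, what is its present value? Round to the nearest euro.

€26,587

Growth factor = (1 + 0.01125)^108 ≈ 3.3475088896.
P = 89,000/3.3475088896 ≈ 26,586.9346.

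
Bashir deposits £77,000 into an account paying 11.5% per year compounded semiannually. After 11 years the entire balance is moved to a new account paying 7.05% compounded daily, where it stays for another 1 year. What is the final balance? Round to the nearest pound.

£282,666

After 11 years at 11.5%: 77,000 × 3.42111972562 ≈ 263,426.2189.
Then 1 years at 7.05%: 263,426.2189 × 1.07303726451 ≈ 282,666.1493.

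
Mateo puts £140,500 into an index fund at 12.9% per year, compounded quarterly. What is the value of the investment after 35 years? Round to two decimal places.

£11,955,318.23

Periodic rate = 12.9%/4 = 0.03225; periods = 4·35 = 140.
A = 140,500·(1 + 0.03225)^140 ≈ 140,500·85.091232955143 ≈ 11,955,318.2302.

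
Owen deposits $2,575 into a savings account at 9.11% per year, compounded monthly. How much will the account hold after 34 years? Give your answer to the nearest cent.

Growth factor = (1 + 0.0911/12)^408 ≈ 21.882822179.
A ≈ 2,575 × 21.882822179 ≈ 56,348.2671.

$56,348.27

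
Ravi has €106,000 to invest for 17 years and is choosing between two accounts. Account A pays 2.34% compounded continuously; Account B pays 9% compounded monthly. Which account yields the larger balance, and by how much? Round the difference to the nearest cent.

Account B, by €328,954.10

Account A growth factor: e^(0.0234·17) = e^0.3978 ≈ 1.48854629088; balance ≈ 157,785.9068.
Account B growth factor: (1 + 0.0075)^204 ≈ 4.59188689161; balance ≈ 486,740.0105.
Account B is larger by 328,954.1037.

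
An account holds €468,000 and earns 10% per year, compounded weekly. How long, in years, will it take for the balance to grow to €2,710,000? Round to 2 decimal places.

17.58 years

We need (1 + 0.00192308)^(52t) = 5.7906, so 52t = ln 5.7906 / ln 1.001923 ≈ 914.1204.
t ≈ 914.1204/52 = 17.5792 years.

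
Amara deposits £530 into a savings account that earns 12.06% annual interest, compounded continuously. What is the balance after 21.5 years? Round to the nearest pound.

£7,085

A = P·e^(rt) = 530·e^(0.1206·21.5) = 530·e^2.5929.
e^2.5929 ≈ 13.36848405, so A ≈ 7,085.2965.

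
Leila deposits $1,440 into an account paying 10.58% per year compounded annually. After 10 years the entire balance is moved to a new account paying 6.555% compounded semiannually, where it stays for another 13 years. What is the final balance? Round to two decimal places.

After 10 years at 10.58%: 1,440 × 2.733794441 ≈ 3,936.6640.
Then 13 years at 6.555%: 3,936.6640 × 2.312856197 ≈ 9,104.9377.

$9,104.94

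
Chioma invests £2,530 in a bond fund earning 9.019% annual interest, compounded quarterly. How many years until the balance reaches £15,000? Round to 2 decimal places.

19.96 years

We need (1 + 0.0225475)^(4t) = 5.9289, so 4t = ln 5.9289 / ln 1.022547 ≈ 79.8236.
t ≈ 79.8236/4 = 19.9559 years.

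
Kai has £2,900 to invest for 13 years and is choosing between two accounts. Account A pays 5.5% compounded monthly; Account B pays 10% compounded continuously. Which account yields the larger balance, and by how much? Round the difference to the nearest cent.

A: (1 + 0.055/12)^156 ≈ 2.040850123, so 2,900 × 2.040850123 ≈ 5,918.4654.
B: e^(0.1·13) = e^1.3 ≈ 3.6692966676, so 2,900 × 3.6692966676 ≈ 10,640.9603.
Difference ≈ 4,722.4950 in favor of B.

Account B, by £4,722.49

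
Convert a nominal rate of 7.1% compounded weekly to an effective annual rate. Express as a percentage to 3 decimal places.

EAR = (1 + 7.1%/52)^52 − 1 = (1 + 0.00136538)^52 − 1.
(1 + 0.00136538)^52 ≈ 1.073529, so EAR ≈ 7.35292%.

7.353%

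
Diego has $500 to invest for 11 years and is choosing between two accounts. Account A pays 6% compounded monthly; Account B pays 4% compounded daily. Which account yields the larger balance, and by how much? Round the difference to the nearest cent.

Account A, by $189.47

Account A growth factor: (1 + 0.005)^132 ≈ 1.93161314; balance ≈ 965.8066.
Account B growth factor: (1 + 0.04/365)^4015 ≈ 1.55266979; balance ≈ 776.3349.
Account A is larger by 189.4717.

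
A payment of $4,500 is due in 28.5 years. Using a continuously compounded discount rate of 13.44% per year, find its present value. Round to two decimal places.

P = A·e^(−rt) = 4,500·e^(−3.8304).
e^(−3.8304) ≈ 0.02170093352, so P ≈ 97.6542.

$97.65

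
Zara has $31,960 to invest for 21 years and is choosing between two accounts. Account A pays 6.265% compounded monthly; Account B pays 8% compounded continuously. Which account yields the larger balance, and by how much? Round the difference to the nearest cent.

Account B, by $52,769.72

A: (1 + 0.06265/12)^252 ≈ 3.71443846125, so 31,960 × 3.71443846125 ≈ 118,713.4532.
B: e^(0.08·21) = e^1.68 ≈ 5.36555597112, so 31,960 × 5.36555597112 ≈ 171,483.1688.
Difference ≈ 52,769.7156 in favor of B.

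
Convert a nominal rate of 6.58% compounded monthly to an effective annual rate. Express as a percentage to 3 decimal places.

EAR = (1 + 6.58%/12)^12 − 1 = (1 + 0.00548333)^12 − 1.
(1 + 0.00548333)^12 ≈ 1.067821, so EAR ≈ 6.78211%.

6.782%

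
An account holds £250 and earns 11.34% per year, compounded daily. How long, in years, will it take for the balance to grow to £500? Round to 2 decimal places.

(1 + 0.000310685)^(365t) = 500/250 = 2.
365t·ln(1 + 0.000310685) = ln(2); 365t = 0.69315/0.000310637 ≈ 2231.3758.
t ≈ 6.1134 years.

6.11 years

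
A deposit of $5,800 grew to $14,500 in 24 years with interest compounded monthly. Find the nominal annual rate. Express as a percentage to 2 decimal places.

The 288-period growth factor is 14,500/5,800 = 2.5.
r/12 = 2.5^(1/288) − 1 ≈ 0.00318663, so r ≈ 12·0.00318663 = 3.82396%.

3.82%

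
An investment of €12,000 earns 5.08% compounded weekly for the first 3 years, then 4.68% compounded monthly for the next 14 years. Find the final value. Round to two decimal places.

€26,873.96

Phase 1: 12,000·(1 + 0.0508/52)^156 ≈ 13,974.4723.
Phase 2: 13,974.4723·(1 + 0.0039)^168 ≈ 26,873.9638.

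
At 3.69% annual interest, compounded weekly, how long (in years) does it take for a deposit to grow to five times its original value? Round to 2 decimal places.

43.63 years

(1 + 0.000709615)^(52t) = 5.
52t = ln 5 / ln(1 + 0.000709615) ≈ 1.6094/0.000709364 ≈ 2268.8472.
t ≈ 43.6317.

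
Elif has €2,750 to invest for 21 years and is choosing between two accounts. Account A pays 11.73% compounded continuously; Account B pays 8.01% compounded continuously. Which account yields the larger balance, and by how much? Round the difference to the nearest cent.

A: e^(0.1173·21) = e^2.4633 ≈ 11.743501221, so 2,750 × 11.743501221 ≈ 32,294.6284.
B: e^(0.0801·21) = e^1.6821 ≈ 5.376835478, so 2,750 × 5.376835478 ≈ 14,786.2976.
Difference ≈ 17,508.3308 in favor of A.

Account A, by €17,508.33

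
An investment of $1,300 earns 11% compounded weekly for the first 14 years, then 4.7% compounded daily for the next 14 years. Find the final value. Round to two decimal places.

Phase 1: 1,300·(1 + 0.11/52)^728 ≈ 6,054.1120.
Phase 2: 6,054.1120·(1 + 0.047/365)^5110 ≈ 11,689.5508.

$11,689.55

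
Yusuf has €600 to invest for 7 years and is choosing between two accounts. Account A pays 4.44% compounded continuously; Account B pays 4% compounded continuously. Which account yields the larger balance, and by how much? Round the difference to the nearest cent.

Account A growth factor: e^(0.0444·7) = e^0.3108 ≈ 1.36451629; balance ≈ 818.7098.
Account B growth factor: e^(0.04·7) = e^0.28 ≈ 1.32312981; balance ≈ 793.8779.
Account A is larger by 24.8319.

Account A, by €24.83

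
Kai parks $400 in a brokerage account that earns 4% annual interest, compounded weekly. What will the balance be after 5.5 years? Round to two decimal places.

Periodic rate = 4%/52 = 0.000769231; periods = 52·5.5 = 286.
A = 400·(1 + 0.04/52)^286 ≈ 400·1.24597135 ≈ 498.3885.

$498.39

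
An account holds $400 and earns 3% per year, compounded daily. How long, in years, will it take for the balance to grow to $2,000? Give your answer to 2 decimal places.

(1 + 0.0000821918)^(365t) = 2,000/400 = 5.
365t·ln(1 + 0.0000821918) = ln(5); 365t = 1.6094/8.21884e-05 ≈ 19582.2993.
t ≈ 53.6501 years.

53.65 years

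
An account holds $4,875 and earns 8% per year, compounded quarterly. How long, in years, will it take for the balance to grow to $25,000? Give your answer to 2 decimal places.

20.64 years

(1 + 0.02)^(4t) = 25,000/4,875 = 5.1282.
4t·ln(1 + 0.02) = ln(5.1282); 4t = 1.6348/0.0198026 ≈ 82.5525.
t ≈ 20.6381 years.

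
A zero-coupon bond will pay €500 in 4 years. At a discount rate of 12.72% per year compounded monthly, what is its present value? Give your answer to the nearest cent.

Periodic rate = 12.72%/12 = 0.0106; 48 periods.
P = 500/(1 + 0.0106)^48 ≈ 500/1.65884614 ≈ 301.4143.

€301.41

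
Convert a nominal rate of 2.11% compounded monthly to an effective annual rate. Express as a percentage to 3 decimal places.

2.131%

One year is 12 periods at 0.00175833 each: (1 + 0.00175833)^12 ≈ 1.021305.
EAR = 1.021305 − 1 ≈ 2.13053%.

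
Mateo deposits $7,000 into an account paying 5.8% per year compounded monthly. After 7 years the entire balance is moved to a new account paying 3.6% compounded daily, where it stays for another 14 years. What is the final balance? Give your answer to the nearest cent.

After 7 years at 5.8%: 7,000 × 1.4993354603 ≈ 10,495.3482.
Then 14 years at 3.6%: 10,495.3482 × 1.6552882235 ≈ 17,372.8263.

$17,372.83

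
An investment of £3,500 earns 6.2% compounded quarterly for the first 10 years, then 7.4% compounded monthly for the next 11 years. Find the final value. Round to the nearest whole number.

£14,578

Phase 1: 3,500·(1 + 0.0155)^40 ≈ 6,475.3784.
Phase 2: 6,475.3784·(1 + 0.074/12)^132 ≈ 14,577.9117.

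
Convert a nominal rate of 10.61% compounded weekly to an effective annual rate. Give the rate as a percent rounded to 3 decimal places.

One year is 52 periods at 0.00204038 each: (1 + 0.00204038)^52 ≈ 1.111813.
EAR = 1.111813 − 1 ≈ 11.18129%.

11.181%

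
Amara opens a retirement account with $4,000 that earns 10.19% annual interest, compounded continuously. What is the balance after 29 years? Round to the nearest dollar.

A = P·e^(rt) = 4,000·e^(0.1019·29) = 4,000·e^2.9551.
e^2.9551 ≈ 19.203642988, so A ≈ 76,814.5720.

$76,815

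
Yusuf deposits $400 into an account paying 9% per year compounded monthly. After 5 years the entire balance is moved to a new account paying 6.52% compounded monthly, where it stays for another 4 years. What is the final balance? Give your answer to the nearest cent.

$812.31

Phase 1: 400·(1 + 0.0075)^60 ≈ 626.2724.
Phase 2: 626.2724·(1 + 0.0652/12)^48 ≈ 812.3079.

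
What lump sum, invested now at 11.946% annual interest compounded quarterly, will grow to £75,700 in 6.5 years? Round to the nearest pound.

Growth factor = (1 + 0.029865)^26 ≈ 2.1492541349.
P = 75,700/2.1492541349 ≈ 35,221.5212.

£35,222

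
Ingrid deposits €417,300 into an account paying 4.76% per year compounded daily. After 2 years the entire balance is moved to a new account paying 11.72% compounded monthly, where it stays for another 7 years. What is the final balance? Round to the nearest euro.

€1,038,382

Phase 1: 417,300·(1 + 0.0476/365)^730 ≈ 458,976.5781.
Phase 2: 458,976.5781·(1 + 0.1172/12)^84 ≈ 1,038,381.7697.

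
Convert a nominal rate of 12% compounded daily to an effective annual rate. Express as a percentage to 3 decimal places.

One year is 365 periods at 0.000328767 each: (1 + 0.000328767)^365 ≈ 1.127475.
EAR = 1.127475 − 1 ≈ 12.74746%.

12.747%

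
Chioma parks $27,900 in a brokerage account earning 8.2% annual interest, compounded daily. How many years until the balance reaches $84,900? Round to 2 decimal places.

13.57 years

We need (1 + 0.000224658)^(365t) = 3.043, so 365t = ln 3.043 / ln 1.000225 ≈ 4954.0845.
t ≈ 4954.0845/365 = 13.5728 years.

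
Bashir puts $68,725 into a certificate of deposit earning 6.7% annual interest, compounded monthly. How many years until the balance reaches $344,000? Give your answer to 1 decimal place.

(1 + 0.00558333)^(12t) = 344,000/68,725 = 5.0055.
12t·ln(1 + 0.00558333) = ln(5.0055); 12t = 1.6105/0.0055678 ≈ 289.2574.
t ≈ 24.1048 years.

24.1 years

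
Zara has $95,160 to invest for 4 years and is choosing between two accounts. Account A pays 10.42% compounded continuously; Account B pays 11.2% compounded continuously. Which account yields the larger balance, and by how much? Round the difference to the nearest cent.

Account A growth factor: e^(0.1042·4) = e^0.4168 ≈ 1.51709906278; balance ≈ 144,367.1468.
Account B growth factor: e^(0.112·4) = e^0.448 ≈ 1.56517869565; balance ≈ 148,942.4047.
Account B is larger by 4,575.2579.

Account B, by $4,575.26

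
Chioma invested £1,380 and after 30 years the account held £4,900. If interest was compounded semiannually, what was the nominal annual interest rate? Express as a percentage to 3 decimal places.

The 60-period growth factor is 4,900/1,380 = 3.55072.
r/2 = 3.55072^(1/60) − 1 ≈ 0.0213438, so r ≈ 2·0.0213438 = 4.26876%.

4.269%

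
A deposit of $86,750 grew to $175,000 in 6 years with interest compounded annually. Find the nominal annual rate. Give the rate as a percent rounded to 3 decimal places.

12.407%

The 6-period growth factor is 175,000/86,750 = 2.01729.
r = 2.01729^(1/6) − 1 ≈ 0.124074, i.e. 12.40736%.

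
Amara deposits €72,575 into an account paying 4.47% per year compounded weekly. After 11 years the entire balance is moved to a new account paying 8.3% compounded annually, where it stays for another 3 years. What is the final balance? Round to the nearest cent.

After 11 years at 4.47%: 72,575 × 1.63474819709 ≈ 118,641.8504.
Then 3 years at 8.3%: 118,641.8504 × 1.270238787 ≈ 150,703.4801.

€150,703.48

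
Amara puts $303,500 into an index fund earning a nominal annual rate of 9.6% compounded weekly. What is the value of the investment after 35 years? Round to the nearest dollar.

$8,710,495

Growth factor = (1 + 0.096/52)^1820 ≈ 28.70014782757.
A ≈ 303,500 × 28.70014782757 ≈ 8,710,494.8657.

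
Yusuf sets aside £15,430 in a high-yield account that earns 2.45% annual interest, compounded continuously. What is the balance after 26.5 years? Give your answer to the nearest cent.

£29,534.64

A = P·e^(rt) = 15,430·e^(0.0245·26.5) = 15,430·e^0.64925.
e^0.64925 ≈ 1.914104712, so A ≈ 29,534.6357.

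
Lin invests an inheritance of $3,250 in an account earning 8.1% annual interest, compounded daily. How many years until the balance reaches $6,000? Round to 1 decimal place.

7.6 years

(1 + 0.000221918)^(365t) = 6,000/3,250 = 1.8462.
365t·ln(1 + 0.000221918) = ln(1.8462); 365t = 0.6131/0.000221893 ≈ 2763.0613.
t ≈ 7.5700 years.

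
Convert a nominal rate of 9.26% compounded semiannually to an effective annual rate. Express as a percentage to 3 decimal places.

9.474%

EAR = (1 + 9.26%/2)^2 − 1 = (1 + 0.0463)^2 − 1.
(1 + 0.0463)^2 ≈ 1.094744, so EAR ≈ 9.47437%.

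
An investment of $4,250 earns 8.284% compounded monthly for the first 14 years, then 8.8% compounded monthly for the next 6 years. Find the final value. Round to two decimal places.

Phase 1: 4,250·(1 + 0.08284/12)^168 ≈ 13,500.0610.
Phase 2: 13,500.0610·(1 + 0.088/12)^72 ≈ 22,845.8075.

$22,845.81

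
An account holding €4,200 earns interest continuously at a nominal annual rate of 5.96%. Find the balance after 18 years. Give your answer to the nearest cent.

A = P·e^(rt) = 4,200·e^(0.0596·18) = 4,200·e^1.0728.
e^1.0728 ≈ 2.9235540015, so A ≈ 12,278.9268.

€12,278.93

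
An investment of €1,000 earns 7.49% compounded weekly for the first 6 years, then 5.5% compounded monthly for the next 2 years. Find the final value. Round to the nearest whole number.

After 6 years at 7.49%: 1,000 × 1.566864762 ≈ 1,566.8648.
Then 2 years at 5.5%: 1,566.8648 × 1.115997567 ≈ 1,748.6173.

€1,749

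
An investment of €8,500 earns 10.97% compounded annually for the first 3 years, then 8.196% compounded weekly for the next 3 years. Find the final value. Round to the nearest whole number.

€14,850

Phase 1: 8,500·(1 + 0.1097)^3 ≈ 11,615.4405.
Phase 2: 11,615.4405·(1 + 0.08196/52)^156 ≈ 14,850.3245.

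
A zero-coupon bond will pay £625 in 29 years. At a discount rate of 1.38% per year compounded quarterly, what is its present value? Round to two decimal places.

£419.15

Periodic rate = 1.38%/4 = 0.00345; 116 periods.
P = 625/(1 + 0.00345)^116 ≈ 625/1.49109573 ≈ 419.1548.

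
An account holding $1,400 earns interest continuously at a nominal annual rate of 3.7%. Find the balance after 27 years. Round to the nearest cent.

$3,801.79

A = P·e^(rt) = 1,400·e^(0.037·27) = 1,400·e^0.999.
e^0.999 ≈ 2.715564905, so A ≈ 3,801.7909.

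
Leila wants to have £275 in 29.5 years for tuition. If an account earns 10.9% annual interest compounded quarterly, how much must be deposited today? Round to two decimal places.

£11.52

Growth factor = (1 + 0.02725)^118 ≈ 23.8663328.
P = 275/23.8663328 ≈ 11.5225.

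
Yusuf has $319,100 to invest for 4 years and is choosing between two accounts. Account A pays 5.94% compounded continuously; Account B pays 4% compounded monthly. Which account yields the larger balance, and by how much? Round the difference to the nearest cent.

Account A, by $30,315.50

Account A growth factor: e^(0.0594·4) = e^0.2376 ≈ 1.26820181063; balance ≈ 404,683.1978.
Account B growth factor: (1 + 0.04/12)^48 ≈ 1.17319866998; balance ≈ 374,367.6956.
Account A is larger by 30,315.5022.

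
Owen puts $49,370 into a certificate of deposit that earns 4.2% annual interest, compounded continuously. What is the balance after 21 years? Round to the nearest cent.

$119,264.41

A = P·e^(rt) = 49,370·e^(0.042·21) = 49,370·e^0.882.
e^0.882 ≈ 2.41572633085, so A ≈ 119,264.4090.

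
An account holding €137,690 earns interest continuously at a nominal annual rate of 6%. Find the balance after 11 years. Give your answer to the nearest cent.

A = P·e^(rt) = 137,690·e^(0.06·11) = 137,690·e^0.66.
e^0.66 ≈ 1.9347923344, so A ≈ 266,401.5565.

€266,401.56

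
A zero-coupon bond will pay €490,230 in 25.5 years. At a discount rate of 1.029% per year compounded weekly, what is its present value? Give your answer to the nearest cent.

Periodic rate = 1.029%/52 = 0.000197885; 1326 periods.
P = 490,230/(1 + 0.01029/52)^1326 ≈ 490,230/1.3000062101 ≈ 377,098.1986.

€377,098.20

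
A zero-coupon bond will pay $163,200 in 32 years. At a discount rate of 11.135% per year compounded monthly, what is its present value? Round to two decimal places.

$4,703.03

Growth factor = (1 + 0.11135/12)^384 ≈ 34.7010448523.
P = 163,200/34.7010448523 ≈ 4,703.0284.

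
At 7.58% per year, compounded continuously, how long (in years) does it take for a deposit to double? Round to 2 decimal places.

9.14 years

e^(0.0758t) = 2, so 0.0758t = ln 2 ≈ 0.69315.
t ≈ 0.69315/0.0758 ≈ 9.1444.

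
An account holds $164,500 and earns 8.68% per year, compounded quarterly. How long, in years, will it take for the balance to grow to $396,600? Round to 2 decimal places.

(1 + 0.0217)^(4t) = 396,600/164,500 = 2.4109.
4t·ln(1 + 0.0217) = ln(2.4109); 4t = 0.88002/0.0214679 ≈ 40.9922.
t ≈ 10.2481 years.

10.25 years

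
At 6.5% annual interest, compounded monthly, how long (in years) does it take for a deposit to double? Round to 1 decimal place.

10.7 years

(1 + 0.00541667)^(12t) = 2.
12t = ln 2 / ln(1 + 0.00541667) ≈ 0.69315/0.00540205 ≈ 128.3119.
t ≈ 10.6927.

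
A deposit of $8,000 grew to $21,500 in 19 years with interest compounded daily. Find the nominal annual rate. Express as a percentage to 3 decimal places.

The 6935-period growth factor is 21,500/8,000 = 2.6875.
r/365 = 2.6875^(1/6935) − 1 ≈ 0.000142564, so r ≈ 365·0.000142564 = 5.20359%.

5.204%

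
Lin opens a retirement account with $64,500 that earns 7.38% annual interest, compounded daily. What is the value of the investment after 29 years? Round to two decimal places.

$548,204.77

Growth factor = (1 + 0.0738/365)^10585 ≈ 8.49929878096.
A ≈ 64,500 × 8.49929878096 ≈ 548,204.7714.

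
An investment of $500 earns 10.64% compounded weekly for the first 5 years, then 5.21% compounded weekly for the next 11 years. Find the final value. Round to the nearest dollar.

Phase 1: 500·(1 + 0.1064/52)^260 ≈ 850.7043.
Phase 2: 850.7043·(1 + 0.0521/52)^572 ≈ 1,508.5099.

$1,509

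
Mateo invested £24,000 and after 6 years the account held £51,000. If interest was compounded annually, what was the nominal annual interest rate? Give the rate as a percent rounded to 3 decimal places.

13.386%

(1 + r)^6 = 51,000/24,000 = 2.125.
1 + r = 2.125^(1/6) ≈ 1.133861, so r ≈ 0.133861.
r ≈ 13.38610%.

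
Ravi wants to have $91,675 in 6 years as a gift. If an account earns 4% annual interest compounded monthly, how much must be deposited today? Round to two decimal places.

Periodic rate = 4%/12 = 0.00333333; 72 periods.
P = 91,675/(1 + 0.04/12)^72 ≈ 91,675/1.2707418791 ≈ 72,142.8966.

$72,142.90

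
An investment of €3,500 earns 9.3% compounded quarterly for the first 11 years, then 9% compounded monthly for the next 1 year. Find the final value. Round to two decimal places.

€10,524.61

After 11 years at 9.3%: 3,500 × 2.74914183 ≈ 9,621.9964.
Then 1 years at 9%: 9,621.9964 × 1.0938068977 ≈ 10,524.6060.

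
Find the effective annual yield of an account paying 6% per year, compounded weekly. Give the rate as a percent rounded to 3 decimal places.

6.180%

EAR = (1 + 6%/52)^52 − 1 = (1 + 0.00115385)^52 − 1.
(1 + 0.00115385)^52 ≈ 1.0618, so EAR ≈ 6.17998%.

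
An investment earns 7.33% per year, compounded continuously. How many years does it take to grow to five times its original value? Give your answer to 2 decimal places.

e^(0.0733t) = 5, so 0.0733t = ln 5 ≈ 1.6094.
t ≈ 1.6094/0.0733 ≈ 21.9569.

21.96 years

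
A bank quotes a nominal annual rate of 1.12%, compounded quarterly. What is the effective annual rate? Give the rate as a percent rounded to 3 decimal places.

One year is 4 periods at 0.0028 each: (1 + 0.0028)^4 ≈ 1.011247.
EAR = 1.011247 − 1 ≈ 1.12471%.

1.125%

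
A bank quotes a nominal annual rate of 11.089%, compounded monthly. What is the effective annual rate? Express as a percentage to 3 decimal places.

11.670%

EAR = (1 + 11.089%/12)^12 − 1 = (1 + 0.00924083)^12 − 1.
(1 + 0.00924083)^12 ≈ 1.116703, so EAR ≈ 11.67032%.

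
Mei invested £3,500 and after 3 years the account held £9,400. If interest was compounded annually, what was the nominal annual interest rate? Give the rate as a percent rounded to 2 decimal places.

39.00%

(1 + r)^3 = 9,400/3,500 = 2.68571.
1 + r = 2.68571^(1/3) ≈ 1.390016, so r ≈ 0.390016.
r ≈ 39.00164%.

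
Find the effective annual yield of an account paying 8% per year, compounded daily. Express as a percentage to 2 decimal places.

One year is 365 periods at 0.000219178 each: (1 + 0.000219178)^365 ≈ 1.083278.
EAR = 1.083278 − 1 ≈ 8.32776%.

8.33%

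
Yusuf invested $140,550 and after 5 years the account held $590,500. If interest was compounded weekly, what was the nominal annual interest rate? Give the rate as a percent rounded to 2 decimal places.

28.79%

(1 + r/52)^260 = 590,500/140,550 = 4.20135.
1 + r/52 = 4.20135^(1/260) ≈ 1.005536, so r/52 ≈ 0.00553606.
r ≈ 52·0.00553606 = 28.78752%.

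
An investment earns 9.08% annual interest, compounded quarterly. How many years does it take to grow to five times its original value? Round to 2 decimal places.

17.93 years

(1 + 0.0227)^(4t) = 5.
4t = ln 5 / ln(1 + 0.0227) ≈ 1.6094/0.0224462 ≈ 71.7021.
t ≈ 17.9255.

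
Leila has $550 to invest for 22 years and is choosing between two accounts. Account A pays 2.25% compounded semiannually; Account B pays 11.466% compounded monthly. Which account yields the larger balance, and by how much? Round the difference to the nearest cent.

Account B, by $5,871.62

A: (1 + 0.01125)^44 ≈ 1.63597071, so 550 × 1.63597071 ≈ 899.7839.
B: (1 + 0.009555)^264 ≈ 12.31163662, so 550 × 12.31163662 ≈ 6,771.4001.
Difference ≈ 5,871.6163 in favor of B.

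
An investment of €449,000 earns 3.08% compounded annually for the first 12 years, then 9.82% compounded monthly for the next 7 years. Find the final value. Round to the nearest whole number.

After 12 years at 3.08%: 449,000 × 1.43910644626 ≈ 646,158.7944.
Then 7 years at 9.82%: 646,158.7944 × 1.982983718826 ≈ 1,281,322.3690.

€1,281,322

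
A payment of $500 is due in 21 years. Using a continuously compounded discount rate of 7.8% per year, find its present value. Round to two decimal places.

$97.18

P = A·e^(−rt) = 500·e^(−1.638).
e^(−1.638) ≈ 0.194368391, so P ≈ 97.1842.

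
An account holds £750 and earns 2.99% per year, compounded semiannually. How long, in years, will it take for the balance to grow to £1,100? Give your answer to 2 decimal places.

12.90 years

(1 + 0.01495)^(2t) = 1,100/750 = 1.4667.
2t·ln(1 + 0.01495) = ln(1.4667); 2t = 0.38299/0.0148394 ≈ 25.8092.
t ≈ 12.9046 years.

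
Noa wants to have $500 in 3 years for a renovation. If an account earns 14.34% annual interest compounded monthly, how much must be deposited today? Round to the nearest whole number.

Growth factor = (1 + 0.01195)^36 ≈ 1.53364898.
P = 500/1.53364898 ≈ 326.0198.

$326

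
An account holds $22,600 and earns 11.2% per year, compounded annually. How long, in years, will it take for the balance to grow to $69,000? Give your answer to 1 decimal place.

10.5 years

(1 + 0.112)^t = 69,000/22,600 = 3.0531.
t·ln(1 + 0.112) = ln(3.0531); t = 1.1162/0.10616 ≈ 10.5139.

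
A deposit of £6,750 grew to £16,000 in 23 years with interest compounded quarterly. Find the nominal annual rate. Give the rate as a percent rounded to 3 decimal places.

The 92-period growth factor is 16,000/6,750 = 2.37037.
r/4 = 2.37037^(1/92) − 1 ≈ 0.00942508, so r ≈ 4·0.00942508 = 3.77003%.

3.770%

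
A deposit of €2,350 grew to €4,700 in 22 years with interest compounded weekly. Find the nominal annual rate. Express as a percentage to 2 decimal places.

3.15%

(1 + r/52)^1144 = 4,700/2,350 = 2.
1 + r/52 = 2^(1/1144) ≈ 1.000606, so r/52 ≈ 0.000606081.
r ≈ 52·0.000606081 = 3.15162%.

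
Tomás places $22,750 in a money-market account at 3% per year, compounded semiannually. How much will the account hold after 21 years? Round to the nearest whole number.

Growth factor = (1 + 0.015)^42 ≈ 1.8688471151.
A ≈ 22,750 × 1.8688471151 ≈ 42,516.2719.

$42,516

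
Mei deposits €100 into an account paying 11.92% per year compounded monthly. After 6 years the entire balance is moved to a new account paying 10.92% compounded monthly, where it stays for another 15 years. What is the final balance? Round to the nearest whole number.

After 6 years at 11.92%: 100 × 2.037393285 ≈ 203.7393.
Then 15 years at 10.92%: 203.7393 × 5.106897147 ≈ 1,040.4758.

€1,040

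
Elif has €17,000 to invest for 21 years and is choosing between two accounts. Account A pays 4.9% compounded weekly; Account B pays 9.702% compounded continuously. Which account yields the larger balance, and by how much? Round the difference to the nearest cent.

Account B, by €82,856.00

Account A growth factor: (1 + 0.049/52)^1092 ≈ 2.7969107011; balance ≈ 47,547.4819.
Account B growth factor: e^(0.09702·21) = e^2.03742 ≈ 7.67079300103; balance ≈ 130,403.4810.
Account B is larger by 82,855.9991.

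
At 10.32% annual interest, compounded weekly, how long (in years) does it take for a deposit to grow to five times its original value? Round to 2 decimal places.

15.61 years

(1 + 0.00198462)^(52t) = 5.
52t = ln 5 / ln(1 + 0.00198462) ≈ 1.6094/0.00198265 ≈ 811.7615.
t ≈ 15.6108.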